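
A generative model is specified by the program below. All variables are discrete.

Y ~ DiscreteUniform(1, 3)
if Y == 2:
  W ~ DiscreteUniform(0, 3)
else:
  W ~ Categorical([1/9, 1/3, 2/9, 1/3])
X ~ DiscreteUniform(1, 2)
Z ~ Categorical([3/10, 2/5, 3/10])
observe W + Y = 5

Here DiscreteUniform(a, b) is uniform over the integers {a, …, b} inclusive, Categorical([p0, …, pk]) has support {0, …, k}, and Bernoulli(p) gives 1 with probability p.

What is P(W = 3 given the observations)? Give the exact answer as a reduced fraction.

Enumerate traces; 12 have nonzero weight after conditioning:
  (Y=2, W=3, X=1, Z=0) weight 1/80
  (Y=2, W=3, X=1, Z=1) weight 1/60
  (Y=2, W=3, X=1, Z=2) weight 1/80
  (Y=2, W=3, X=2, Z=0) weight 1/80
  (Y=2, W=3, X=2, Z=1) weight 1/60
  (Y=2, W=3, X=2, Z=2) weight 1/80
  (Y=3, W=2, X=1, Z=0) weight 1/90
  (Y=3, W=2, X=1, Z=1) weight 2/135
  … 4 more
Group by W:
  weight(W=2) = 2/27
  weight(W=3) = 1/12
Total weight = 2/27 + 1/12 = 17/108
P(W=2 | obs) = 2/27 / 17/108 = 8/17
P(W=3 | obs) = 1/12 / 17/108 = 9/17

P(W = 3 | obs) = 9/17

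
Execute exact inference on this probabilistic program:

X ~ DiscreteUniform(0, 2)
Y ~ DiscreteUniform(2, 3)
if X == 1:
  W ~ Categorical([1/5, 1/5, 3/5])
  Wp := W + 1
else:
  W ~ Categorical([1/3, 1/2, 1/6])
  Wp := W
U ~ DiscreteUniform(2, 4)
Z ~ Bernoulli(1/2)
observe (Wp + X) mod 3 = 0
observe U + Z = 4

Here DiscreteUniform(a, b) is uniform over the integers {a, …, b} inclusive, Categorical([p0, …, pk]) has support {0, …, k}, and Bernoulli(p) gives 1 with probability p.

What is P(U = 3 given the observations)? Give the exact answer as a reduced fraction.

P(U = 3 | obs) = 1/2

Enumerate traces; 12 have nonzero weight after conditioning:
  (X=0, Y=2, W=0, U=3, Z=1) weight 1/108
  (X=0, Y=2, W=0, U=4, Z=0) weight 1/108
  (X=0, Y=3, W=0, U=3, Z=1) weight 1/108
  (X=0, Y=3, W=0, U=4, Z=0) weight 1/108
  (X=1, Y=2, W=1, U=3, Z=1) weight 1/180
  (X=1, Y=2, W=1, U=4, Z=0) weight 1/180
  (X=1, Y=3, W=1, U=3, Z=1) weight 1/180
  (X=1, Y=3, W=1, U=4, Z=0) weight 1/180
  … 4 more
Group by U:
  weight(U=3) = 31/540
  weight(U=4) = 31/540
Total weight = 31/540 + 31/540 = 31/270
P(U=3 | obs) = 31/540 / 31/270 = 1/2
P(U=4 | obs) = 31/540 / 31/270 = 1/2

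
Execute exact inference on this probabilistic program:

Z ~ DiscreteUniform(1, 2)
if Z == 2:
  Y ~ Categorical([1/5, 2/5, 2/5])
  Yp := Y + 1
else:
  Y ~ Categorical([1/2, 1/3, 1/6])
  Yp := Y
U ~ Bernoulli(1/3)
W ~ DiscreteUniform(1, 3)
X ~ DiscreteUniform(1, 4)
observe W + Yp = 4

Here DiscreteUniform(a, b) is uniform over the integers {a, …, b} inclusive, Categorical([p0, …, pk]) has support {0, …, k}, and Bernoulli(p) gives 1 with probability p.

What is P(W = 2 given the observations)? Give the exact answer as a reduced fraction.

P(W = 2 | obs) = 17/45

Enumerate traces; 40 have nonzero weight after conditioning:
  (Z=1, Y=1, U=0, W=3, X=1) weight 1/108
  (Z=1, Y=1, U=0, W=3, X=2) weight 1/108
  (Z=1, Y=1, U=0, W=3, X=3) weight 1/108
  (Z=1, Y=1, U=0, W=3, X=4) weight 1/108
  (Z=1, Y=1, U=1, W=3, X=1) weight 1/216
  (Z=1, Y=1, U=1, W=3, X=2) weight 1/216
  (Z=1, Y=1, U=1, W=3, X=3) weight 1/216
  (Z=1, Y=1, U=1, W=3, X=4) weight 1/216
  (Z=1, Y=2, U=0, W=2, X=1) weight 1/216
  (Z=2, Y=2, U=0, W=1, X=1) weight 1/90
  … 30 more
Group by W:
  weight(W=1) = 1/15
  weight(W=2) = 17/180
  weight(W=3) = 4/45
Total weight = 1/15 + 17/180 + 4/45 = 1/4
P(W=1 | obs) = 1/15 / 1/4 = 4/15
P(W=2 | obs) = 17/180 / 1/4 = 17/45
P(W=3 | obs) = 4/45 / 1/4 = 16/45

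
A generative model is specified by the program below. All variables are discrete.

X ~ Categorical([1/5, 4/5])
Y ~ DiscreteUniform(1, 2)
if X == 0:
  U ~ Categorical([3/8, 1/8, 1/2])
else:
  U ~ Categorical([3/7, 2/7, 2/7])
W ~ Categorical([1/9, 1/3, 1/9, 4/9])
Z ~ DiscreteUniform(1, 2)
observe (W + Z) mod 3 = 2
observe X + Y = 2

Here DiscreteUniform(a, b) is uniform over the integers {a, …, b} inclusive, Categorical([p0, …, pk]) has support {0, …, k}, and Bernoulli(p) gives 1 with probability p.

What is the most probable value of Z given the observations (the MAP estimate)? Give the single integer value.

argmax_v P(Z = v | obs) = 2

Enumerate traces; 18 have nonzero weight after conditioning:
  (X=0, Y=2, U=0, W=0, Z=2) weight 1/480
  (X=0, Y=2, U=0, W=1, Z=1) weight 1/160
  (X=0, Y=2, U=0, W=3, Z=2) weight 1/120
  (X=0, Y=2, U=1, W=0, Z=2) weight 1/1440
  (X=0, Y=2, U=1, W=1, Z=1) weight 1/480
  (X=0, Y=2, U=1, W=3, Z=2) weight 1/360
  (X=0, Y=2, U=2, W=0, Z=2) weight 1/360
  (X=0, Y=2, U=2, W=1, Z=1) weight 1/120
  … 10 more
Group by Z:
  weight(Z=1) = 1/12
  weight(Z=2) = 5/36
Total weight = 1/12 + 5/36 = 2/9
P(Z=1 | obs) = 1/12 / 2/9 = 3/8
P(Z=2 | obs) = 5/36 / 2/9 = 5/8
argmax = 2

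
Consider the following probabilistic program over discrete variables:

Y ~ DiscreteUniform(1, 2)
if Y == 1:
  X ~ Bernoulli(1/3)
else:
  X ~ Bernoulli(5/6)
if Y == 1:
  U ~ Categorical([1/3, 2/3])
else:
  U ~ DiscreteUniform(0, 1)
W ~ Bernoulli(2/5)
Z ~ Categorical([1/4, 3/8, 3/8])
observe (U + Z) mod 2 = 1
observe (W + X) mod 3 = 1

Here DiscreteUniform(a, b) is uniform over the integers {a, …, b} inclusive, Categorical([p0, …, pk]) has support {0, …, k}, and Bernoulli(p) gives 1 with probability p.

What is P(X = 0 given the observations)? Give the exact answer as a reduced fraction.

P(X = 0 | obs) = 64/193

Enumerate traces; 12 have nonzero weight after conditioning:
  (Y=1, X=0, U=0, W=1, Z=1) weight 1/60
  (Y=1, X=0, U=1, W=1, Z=0) weight 1/45
  (Y=1, X=0, U=1, W=1, Z=2) weight 1/30
  (Y=1, X=1, U=0, W=0, Z=1) weight 1/80
  (Y=1, X=1, U=1, W=0, Z=0) weight 1/60
  (Y=1, X=1, U=1, W=0, Z=2) weight 1/40
  (Y=2, X=0, U=0, W=1, Z=1) weight 1/160
  (Y=2, X=0, U=1, W=1, Z=0) weight 1/240
  … 4 more
Group by X:
  weight(X=0) = 4/45
  weight(X=1) = 43/240
Total weight = 4/45 + 43/240 = 193/720
P(X=0 | obs) = 4/45 / 193/720 = 64/193
P(X=1 | obs) = 43/240 / 193/720 = 129/193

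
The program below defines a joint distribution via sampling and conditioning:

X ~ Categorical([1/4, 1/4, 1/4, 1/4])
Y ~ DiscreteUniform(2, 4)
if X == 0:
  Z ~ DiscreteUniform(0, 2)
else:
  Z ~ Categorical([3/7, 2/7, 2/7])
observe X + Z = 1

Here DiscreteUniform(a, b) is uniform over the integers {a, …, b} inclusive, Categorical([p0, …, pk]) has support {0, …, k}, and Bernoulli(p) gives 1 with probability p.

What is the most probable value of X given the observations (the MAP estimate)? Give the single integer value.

Enumerate traces; 6 have nonzero weight after conditioning:
  (X=0, Y=2, Z=1) weight 1/36
  (X=0, Y=3, Z=1) weight 1/36
  (X=0, Y=4, Z=1) weight 1/36
  (X=1, Y=2, Z=0) weight 1/28
  (X=1, Y=3, Z=0) weight 1/28
  (X=1, Y=4, Z=0) weight 1/28
Group by X:
  weight(X=0) = 1/12
  weight(X=1) = 3/28
Total weight = 1/12 + 3/28 = 4/21
P(X=0 | obs) = 1/12 / 4/21 = 7/16
P(X=1 | obs) = 3/28 / 4/21 = 9/16
argmax = 1

argmax_v P(X = v | obs) = 1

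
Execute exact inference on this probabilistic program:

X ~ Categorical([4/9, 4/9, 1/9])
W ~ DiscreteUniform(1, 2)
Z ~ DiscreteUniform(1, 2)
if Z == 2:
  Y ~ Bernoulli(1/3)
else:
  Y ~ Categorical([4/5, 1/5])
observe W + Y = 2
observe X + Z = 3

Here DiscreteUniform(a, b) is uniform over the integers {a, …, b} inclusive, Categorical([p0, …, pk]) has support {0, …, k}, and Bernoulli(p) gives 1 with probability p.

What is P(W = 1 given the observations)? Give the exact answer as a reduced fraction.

Enumerate traces; 4 have nonzero weight after conditioning:
  (X=1, W=1, Z=2, Y=1) weight 1/27
  (X=1, W=2, Z=2, Y=0) weight 2/27
  (X=2, W=1, Z=1, Y=1) weight 1/180
  (X=2, W=2, Z=1, Y=0) weight 1/45
Group by W:
  weight(W=1) = 23/540
  weight(W=2) = 13/135
Total weight = 23/540 + 13/135 = 5/36
P(W=1 | obs) = 23/540 / 5/36 = 23/75
P(W=2 | obs) = 13/135 / 5/36 = 52/75

P(W = 1 | obs) = 23/75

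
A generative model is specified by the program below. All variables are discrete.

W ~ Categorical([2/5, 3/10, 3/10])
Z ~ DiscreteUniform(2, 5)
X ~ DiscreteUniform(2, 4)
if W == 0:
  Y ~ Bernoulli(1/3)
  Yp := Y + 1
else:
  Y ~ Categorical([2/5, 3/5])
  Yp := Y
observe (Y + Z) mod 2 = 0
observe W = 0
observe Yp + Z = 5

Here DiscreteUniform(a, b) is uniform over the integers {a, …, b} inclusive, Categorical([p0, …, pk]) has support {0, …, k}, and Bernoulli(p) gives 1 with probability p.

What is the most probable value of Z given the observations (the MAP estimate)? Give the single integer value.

argmax_v P(Z = v | obs) = 4

Enumerate traces; 6 have nonzero weight after conditioning:
  (W=0, Z=3, X=2, Y=1) weight 1/90
  (W=0, Z=3, X=3, Y=1) weight 1/90
  (W=0, Z=3, X=4, Y=1) weight 1/90
  (W=0, Z=4, X=2, Y=0) weight 1/45
  (W=0, Z=4, X=3, Y=0) weight 1/45
  (W=0, Z=4, X=4, Y=0) weight 1/45
Group by Z:
  weight(Z=3) = 1/30
  weight(Z=4) = 1/15
Total weight = 1/30 + 1/15 = 1/10
P(Z=3 | obs) = 1/30 / 1/10 = 1/3
P(Z=4 | obs) = 1/15 / 1/10 = 2/3
argmax = 4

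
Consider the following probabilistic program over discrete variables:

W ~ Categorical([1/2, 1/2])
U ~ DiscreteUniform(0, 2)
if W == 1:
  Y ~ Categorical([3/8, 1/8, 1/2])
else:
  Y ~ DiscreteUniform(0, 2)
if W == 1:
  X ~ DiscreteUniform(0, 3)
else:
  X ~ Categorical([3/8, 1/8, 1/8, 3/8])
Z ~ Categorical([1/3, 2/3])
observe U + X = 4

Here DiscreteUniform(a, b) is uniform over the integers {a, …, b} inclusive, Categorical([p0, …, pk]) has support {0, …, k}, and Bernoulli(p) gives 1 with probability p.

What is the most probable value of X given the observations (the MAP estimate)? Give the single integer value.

argmax_v P(X = v | obs) = 3

Enumerate traces; 24 have nonzero weight after conditioning:
  (W=0, U=1, Y=0, X=3, Z=0) weight 1/144
  (W=0, U=1, Y=0, X=3, Z=1) weight 1/72
  (W=0, U=1, Y=1, X=3, Z=0) weight 1/144
  (W=0, U=1, Y=1, X=3, Z=1) weight 1/72
  (W=0, U=1, Y=2, X=3, Z=0) weight 1/144
  (W=0, U=1, Y=2, X=3, Z=1) weight 1/72
  (W=0, U=2, Y=0, X=2, Z=0) weight 1/432
  (W=0, U=2, Y=0, X=2, Z=1) weight 1/216
  … 16 more
Group by X:
  weight(X=2) = 1/16
  weight(X=3) = 5/48
Total weight = 1/16 + 5/48 = 1/6
P(X=2 | obs) = 1/16 / 1/6 = 3/8
P(X=3 | obs) = 5/48 / 1/6 = 5/8
argmax = 3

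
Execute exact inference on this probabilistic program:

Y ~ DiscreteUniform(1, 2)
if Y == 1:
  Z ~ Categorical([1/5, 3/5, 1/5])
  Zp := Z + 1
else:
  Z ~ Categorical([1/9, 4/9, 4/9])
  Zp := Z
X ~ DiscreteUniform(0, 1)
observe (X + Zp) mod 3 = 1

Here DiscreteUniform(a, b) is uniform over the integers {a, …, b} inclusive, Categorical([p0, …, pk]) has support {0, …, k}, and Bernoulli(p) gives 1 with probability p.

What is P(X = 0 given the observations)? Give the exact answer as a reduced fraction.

Enumerate traces; 4 have nonzero weight after conditioning:
  (Y=1, Z=0, X=0) weight 1/20
  (Y=1, Z=2, X=1) weight 1/20
  (Y=2, Z=0, X=1) weight 1/36
  (Y=2, Z=1, X=0) weight 1/9
Group by X:
  weight(X=0) = 29/180
  weight(X=1) = 7/90
Total weight = 29/180 + 7/90 = 43/180
P(X=0 | obs) = 29/180 / 43/180 = 29/43
P(X=1 | obs) = 7/90 / 43/180 = 14/43

P(X = 0 | obs) = 29/43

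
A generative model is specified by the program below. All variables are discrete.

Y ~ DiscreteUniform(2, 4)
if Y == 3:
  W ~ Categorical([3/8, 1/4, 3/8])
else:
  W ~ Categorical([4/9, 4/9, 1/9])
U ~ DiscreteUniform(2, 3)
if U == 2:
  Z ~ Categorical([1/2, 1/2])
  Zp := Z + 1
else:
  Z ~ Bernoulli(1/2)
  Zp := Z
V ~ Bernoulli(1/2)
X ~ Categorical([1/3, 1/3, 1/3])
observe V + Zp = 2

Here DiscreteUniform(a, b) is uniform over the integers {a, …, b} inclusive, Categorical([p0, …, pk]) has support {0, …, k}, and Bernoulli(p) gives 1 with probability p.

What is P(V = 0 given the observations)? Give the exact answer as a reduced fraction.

Enumerate traces; 81 have nonzero weight after conditioning:
  (Y=2, W=0, U=2, Z=0, V=1, X=0) weight 1/162
  (Y=2, W=0, U=2, Z=0, V=1, X=1) weight 1/162
  (Y=2, W=0, U=2, Z=0, V=1, X=2) weight 1/162
  (Y=2, W=0, U=2, Z=1, V=0, X=0) weight 1/162
  (Y=2, W=0, U=2, Z=1, V=0, X=1) weight 1/162
  (Y=2, W=0, U=2, Z=1, V=0, X=2) weight 1/162
  (Y=2, W=0, U=3, Z=1, V=1, X=0) weight 1/162
  (Y=2, W=0, U=3, Z=1, V=1, X=1) weight 1/162
  … 73 more
Group by V:
  weight(V=0) = 1/8
  weight(V=1) = 1/4
Total weight = 1/8 + 1/4 = 3/8
P(V=0 | obs) = 1/8 / 3/8 = 1/3
P(V=1 | obs) = 1/4 / 3/8 = 2/3

P(V = 0 | obs) = 1/3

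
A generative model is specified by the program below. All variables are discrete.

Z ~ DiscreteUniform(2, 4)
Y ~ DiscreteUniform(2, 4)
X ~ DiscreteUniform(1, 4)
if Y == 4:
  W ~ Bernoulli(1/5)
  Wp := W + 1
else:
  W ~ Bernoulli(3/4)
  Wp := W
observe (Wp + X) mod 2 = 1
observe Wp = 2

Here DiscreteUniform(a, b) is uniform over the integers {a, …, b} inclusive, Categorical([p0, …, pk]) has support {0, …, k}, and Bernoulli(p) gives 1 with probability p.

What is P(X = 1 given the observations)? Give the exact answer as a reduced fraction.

P(X = 1 | obs) = 1/2

Enumerate traces; 6 have nonzero weight after conditioning:
  (Z=2, Y=4, X=1, W=1) weight 1/180
  (Z=2, Y=4, X=3, W=1) weight 1/180
  (Z=3, Y=4, X=1, W=1) weight 1/180
  (Z=3, Y=4, X=3, W=1) weight 1/180
  (Z=4, Y=4, X=1, W=1) weight 1/180
  (Z=4, Y=4, X=3, W=1) weight 1/180
Group by X:
  weight(X=1) = 1/60
  weight(X=3) = 1/60
Total weight = 1/60 + 1/60 = 1/30
P(X=1 | obs) = 1/60 / 1/30 = 1/2
P(X=3 | obs) = 1/60 / 1/30 = 1/2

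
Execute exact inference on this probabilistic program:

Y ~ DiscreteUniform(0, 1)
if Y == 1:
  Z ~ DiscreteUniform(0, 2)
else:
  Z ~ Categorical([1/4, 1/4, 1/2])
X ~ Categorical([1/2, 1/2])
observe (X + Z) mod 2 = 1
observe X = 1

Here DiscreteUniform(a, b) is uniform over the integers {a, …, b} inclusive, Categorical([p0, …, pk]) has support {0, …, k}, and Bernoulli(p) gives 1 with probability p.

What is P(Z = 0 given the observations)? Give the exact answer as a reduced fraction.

Enumerate traces; 4 have nonzero weight after conditioning:
  (Y=0, Z=0, X=1) weight 1/16
  (Y=0, Z=2, X=1) weight 1/8
  (Y=1, Z=0, X=1) weight 1/12
  (Y=1, Z=2, X=1) weight 1/12
Group by Z:
  weight(Z=0) = 7/48
  weight(Z=2) = 5/24
Total weight = 7/48 + 5/24 = 17/48
P(Z=0 | obs) = 7/48 / 17/48 = 7/17
P(Z=2 | obs) = 5/24 / 17/48 = 10/17

P(Z = 0 | obs) = 7/17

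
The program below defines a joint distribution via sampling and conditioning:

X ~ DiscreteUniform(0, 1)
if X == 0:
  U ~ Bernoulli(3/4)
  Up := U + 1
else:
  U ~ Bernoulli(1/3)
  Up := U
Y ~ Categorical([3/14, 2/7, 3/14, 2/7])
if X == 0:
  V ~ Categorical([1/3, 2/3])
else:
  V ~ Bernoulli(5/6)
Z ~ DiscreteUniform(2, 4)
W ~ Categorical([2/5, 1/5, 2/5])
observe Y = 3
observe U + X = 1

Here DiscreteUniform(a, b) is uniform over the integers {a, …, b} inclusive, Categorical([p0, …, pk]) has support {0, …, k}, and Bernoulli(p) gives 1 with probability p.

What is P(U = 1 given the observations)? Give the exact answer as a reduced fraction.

P(U = 1 | obs) = 9/17

Enumerate traces; 36 have nonzero weight after conditioning:
  (X=0, U=1, Y=3, V=0, Z=2, W=0) weight 1/210
  (X=0, U=1, Y=3, V=0, Z=2, W=1) weight 1/420
  (X=0, U=1, Y=3, V=0, Z=2, W=2) weight 1/210
  (X=0, U=1, Y=3, V=0, Z=3, W=0) weight 1/210
  (X=0, U=1, Y=3, V=0, Z=3, W=1) weight 1/420
  (X=0, U=1, Y=3, V=0, Z=3, W=2) weight 1/210
  (X=0, U=1, Y=3, V=0, Z=4, W=0) weight 1/210
  (X=0, U=1, Y=3, V=0, Z=4, W=1) weight 1/420
  (X=1, U=0, Y=3, V=0, Z=2, W=0) weight 2/945
  … 27 more
Group by U:
  weight(U=0) = 2/21
  weight(U=1) = 3/28
Total weight = 2/21 + 3/28 = 17/84
P(U=0 | obs) = 2/21 / 17/84 = 8/17
P(U=1 | obs) = 3/28 / 17/84 = 9/17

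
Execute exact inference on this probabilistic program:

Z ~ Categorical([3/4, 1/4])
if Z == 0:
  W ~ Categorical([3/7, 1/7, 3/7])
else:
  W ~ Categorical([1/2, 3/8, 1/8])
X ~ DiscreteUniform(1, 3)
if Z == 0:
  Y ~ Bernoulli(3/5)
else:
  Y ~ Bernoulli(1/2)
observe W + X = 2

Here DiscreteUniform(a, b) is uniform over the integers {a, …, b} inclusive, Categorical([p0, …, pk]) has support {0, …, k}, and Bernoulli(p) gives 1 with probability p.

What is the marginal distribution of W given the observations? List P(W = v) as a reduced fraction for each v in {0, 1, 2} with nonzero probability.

P(W=0) = 20/29, P(W=1) = 9/29

Enumerate traces; 8 have nonzero weight after conditioning:
  (Z=0, W=0, X=2, Y=0) weight 3/70
  (Z=0, W=0, X=2, Y=1) weight 9/140
  (Z=0, W=1, X=1, Y=0) weight 1/70
  (Z=0, W=1, X=1, Y=1) weight 3/140
  (Z=1, W=0, X=2, Y=0) weight 1/48
  (Z=1, W=0, X=2, Y=1) weight 1/48
  (Z=1, W=1, X=1, Y=0) weight 1/64
  (Z=1, W=1, X=1, Y=1) weight 1/64
Group by W:
  weight(W=0) = 25/168
  weight(W=1) = 15/224
Total weight = 25/168 + 15/224 = 145/672
P(W=0 | obs) = 25/168 / 145/672 = 20/29
P(W=1 | obs) = 15/224 / 145/672 = 9/29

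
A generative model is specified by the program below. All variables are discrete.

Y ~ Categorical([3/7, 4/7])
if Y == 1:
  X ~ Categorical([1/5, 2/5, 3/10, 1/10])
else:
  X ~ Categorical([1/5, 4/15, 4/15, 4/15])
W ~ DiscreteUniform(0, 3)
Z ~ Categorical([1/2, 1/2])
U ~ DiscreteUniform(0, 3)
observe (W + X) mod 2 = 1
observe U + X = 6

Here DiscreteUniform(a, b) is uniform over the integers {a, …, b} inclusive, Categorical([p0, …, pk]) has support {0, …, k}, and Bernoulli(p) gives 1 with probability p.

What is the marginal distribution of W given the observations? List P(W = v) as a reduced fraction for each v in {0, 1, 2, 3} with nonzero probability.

Enumerate traces; 8 have nonzero weight after conditioning:
  (Y=0, X=3, W=0, Z=0, U=3) weight 1/280
  (Y=0, X=3, W=0, Z=1, U=3) weight 1/280
  (Y=0, X=3, W=2, Z=0, U=3) weight 1/280
  (Y=0, X=3, W=2, Z=1, U=3) weight 1/280
  (Y=1, X=3, W=0, Z=0, U=3) weight 1/560
  (Y=1, X=3, W=0, Z=1, U=3) weight 1/560
  (Y=1, X=3, W=2, Z=0, U=3) weight 1/560
  (Y=1, X=3, W=2, Z=1, U=3) weight 1/560
Group by W:
  weight(W=0) = 3/280
  weight(W=2) = 3/280
Total weight = 3/280 + 3/280 = 3/140
P(W=0 | obs) = 3/280 / 3/140 = 1/2
P(W=2 | obs) = 3/280 / 3/140 = 1/2

P(W=0) = 1/2, P(W=2) = 1/2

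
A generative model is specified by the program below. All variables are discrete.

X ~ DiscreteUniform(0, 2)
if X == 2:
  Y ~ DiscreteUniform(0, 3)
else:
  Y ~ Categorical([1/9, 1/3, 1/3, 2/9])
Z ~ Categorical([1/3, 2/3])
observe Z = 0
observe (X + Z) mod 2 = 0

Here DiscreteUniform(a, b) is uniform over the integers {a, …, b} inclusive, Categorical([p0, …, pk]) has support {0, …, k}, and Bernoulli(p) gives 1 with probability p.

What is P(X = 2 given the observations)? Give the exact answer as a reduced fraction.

Enumerate traces; 8 have nonzero weight after conditioning:
  (X=0, Y=0, Z=0) weight 1/81
  (X=0, Y=1, Z=0) weight 1/27
  (X=0, Y=2, Z=0) weight 1/27
  (X=0, Y=3, Z=0) weight 2/81
  (X=2, Y=0, Z=0) weight 1/36
  (X=2, Y=1, Z=0) weight 1/36
  (X=2, Y=2, Z=0) weight 1/36
  (X=2, Y=3, Z=0) weight 1/36
Group by X:
  weight(X=0) = 1/9
  weight(X=2) = 1/9
Total weight = 1/9 + 1/9 = 2/9
P(X=0 | obs) = 1/9 / 2/9 = 1/2
P(X=2 | obs) = 1/9 / 2/9 = 1/2

P(X = 2 | obs) = 1/2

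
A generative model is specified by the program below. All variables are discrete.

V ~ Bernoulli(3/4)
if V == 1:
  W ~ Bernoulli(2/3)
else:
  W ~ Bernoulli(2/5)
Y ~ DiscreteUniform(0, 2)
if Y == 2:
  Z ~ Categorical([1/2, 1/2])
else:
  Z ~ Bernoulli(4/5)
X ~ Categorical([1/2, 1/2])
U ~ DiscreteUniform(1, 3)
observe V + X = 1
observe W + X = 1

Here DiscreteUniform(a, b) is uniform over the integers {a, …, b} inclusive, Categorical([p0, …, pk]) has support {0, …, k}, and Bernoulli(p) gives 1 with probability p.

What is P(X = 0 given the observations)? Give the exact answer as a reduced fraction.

P(X = 0 | obs) = 10/13

Enumerate traces; 36 have nonzero weight after conditioning:
  (V=0, W=0, Y=0, Z=0, X=1, U=1) weight 1/600
  (V=0, W=0, Y=0, Z=0, X=1, U=2) weight 1/600
  (V=0, W=0, Y=0, Z=0, X=1, U=3) weight 1/600
  (V=0, W=0, Y=0, Z=1, X=1, U=1) weight 1/150
  (V=0, W=0, Y=0, Z=1, X=1, U=2) weight 1/150
  (V=0, W=0, Y=0, Z=1, X=1, U=3) weight 1/150
  (V=0, W=0, Y=1, Z=0, X=1, U=1) weight 1/600
  (V=0, W=0, Y=1, Z=0, X=1, U=2) weight 1/600
  (V=1, W=1, Y=0, Z=0, X=0, U=1) weight 1/180
  … 27 more
Group by X:
  weight(X=0) = 1/4
  weight(X=1) = 3/40
Total weight = 1/4 + 3/40 = 13/40
P(X=0 | obs) = 1/4 / 13/40 = 10/13
P(X=1 | obs) = 3/40 / 13/40 = 3/13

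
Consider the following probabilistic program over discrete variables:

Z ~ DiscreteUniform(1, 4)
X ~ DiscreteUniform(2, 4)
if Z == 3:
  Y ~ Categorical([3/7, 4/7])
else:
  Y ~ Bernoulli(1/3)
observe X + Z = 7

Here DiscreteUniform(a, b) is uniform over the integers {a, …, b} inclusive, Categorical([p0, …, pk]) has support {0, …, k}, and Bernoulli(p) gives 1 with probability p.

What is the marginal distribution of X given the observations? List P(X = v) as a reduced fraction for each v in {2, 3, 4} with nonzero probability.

P(X=3) = 1/2, P(X=4) = 1/2

Enumerate traces; 4 have nonzero weight after conditioning:
  (Z=3, X=4, Y=0) weight 1/28
  (Z=3, X=4, Y=1) weight 1/21
  (Z=4, X=3, Y=0) weight 1/18
  (Z=4, X=3, Y=1) weight 1/36
Group by X:
  weight(X=3) = 1/12
  weight(X=4) = 1/12
Total weight = 1/12 + 1/12 = 1/6
P(X=3 | obs) = 1/12 / 1/6 = 1/2
P(X=4 | obs) = 1/12 / 1/6 = 1/2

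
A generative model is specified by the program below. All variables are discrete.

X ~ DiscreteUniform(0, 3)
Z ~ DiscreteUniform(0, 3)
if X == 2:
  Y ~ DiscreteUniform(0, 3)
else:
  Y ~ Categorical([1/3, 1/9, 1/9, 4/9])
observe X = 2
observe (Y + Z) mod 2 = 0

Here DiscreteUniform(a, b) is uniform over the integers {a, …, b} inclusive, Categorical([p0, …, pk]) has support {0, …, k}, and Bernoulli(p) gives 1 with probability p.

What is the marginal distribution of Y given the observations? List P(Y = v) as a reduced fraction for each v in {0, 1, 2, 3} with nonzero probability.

Enumerate traces; 8 have nonzero weight after conditioning:
  (X=2, Z=0, Y=0) weight 1/64
  (X=2, Z=0, Y=2) weight 1/64
  (X=2, Z=1, Y=1) weight 1/64
  (X=2, Z=1, Y=3) weight 1/64
  (X=2, Z=2, Y=0) weight 1/64
  (X=2, Z=2, Y=2) weight 1/64
  (X=2, Z=3, Y=1) weight 1/64
  (X=2, Z=3, Y=3) weight 1/64
Group by Y:
  weight(Y=0) = 1/32
  weight(Y=1) = 1/32
  weight(Y=2) = 1/32
  weight(Y=3) = 1/32
Total weight = 1/32 + 1/32 + 1/32 + 1/32 = 1/8
P(Y=0 | obs) = 1/32 / 1/8 = 1/4
P(Y=1 | obs) = 1/32 / 1/8 = 1/4
P(Y=2 | obs) = 1/32 / 1/8 = 1/4
P(Y=3 | obs) = 1/32 / 1/8 = 1/4

P(Y=0) = 1/4, P(Y=1) = 1/4, P(Y=2) = 1/4, P(Y=3) = 1/4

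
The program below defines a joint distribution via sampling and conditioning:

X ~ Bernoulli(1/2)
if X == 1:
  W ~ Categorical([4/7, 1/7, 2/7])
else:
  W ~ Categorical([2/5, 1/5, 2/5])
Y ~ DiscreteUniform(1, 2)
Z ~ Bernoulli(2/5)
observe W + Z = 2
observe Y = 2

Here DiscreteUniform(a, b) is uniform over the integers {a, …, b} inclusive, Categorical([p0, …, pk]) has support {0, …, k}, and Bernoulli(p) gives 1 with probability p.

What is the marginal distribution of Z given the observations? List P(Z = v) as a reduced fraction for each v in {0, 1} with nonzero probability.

P(Z=0) = 3/4, P(Z=1) = 1/4

Enumerate traces; 4 have nonzero weight after conditioning:
  (X=0, W=1, Y=2, Z=1) weight 1/50
  (X=0, W=2, Y=2, Z=0) weight 3/50
  (X=1, W=1, Y=2, Z=1) weight 1/70
  (X=1, W=2, Y=2, Z=0) weight 3/70
Group by Z:
  weight(Z=0) = 18/175
  weight(Z=1) = 6/175
Total weight = 18/175 + 6/175 = 24/175
P(Z=0 | obs) = 18/175 / 24/175 = 3/4
P(Z=1 | obs) = 6/175 / 24/175 = 1/4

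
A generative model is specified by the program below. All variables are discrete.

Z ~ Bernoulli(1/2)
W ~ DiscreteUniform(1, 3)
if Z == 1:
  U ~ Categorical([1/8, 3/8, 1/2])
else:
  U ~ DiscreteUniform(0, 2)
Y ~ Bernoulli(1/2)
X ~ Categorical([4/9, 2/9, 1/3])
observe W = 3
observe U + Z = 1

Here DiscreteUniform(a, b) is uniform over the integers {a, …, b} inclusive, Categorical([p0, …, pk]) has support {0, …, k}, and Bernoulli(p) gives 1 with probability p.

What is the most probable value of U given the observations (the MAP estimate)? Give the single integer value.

Enumerate traces; 12 have nonzero weight after conditioning:
  (Z=0, W=3, U=1, Y=0, X=0) weight 1/81
  (Z=0, W=3, U=1, Y=0, X=1) weight 1/162
  (Z=0, W=3, U=1, Y=0, X=2) weight 1/108
  (Z=0, W=3, U=1, Y=1, X=0) weight 1/81
  (Z=0, W=3, U=1, Y=1, X=1) weight 1/162
  (Z=0, W=3, U=1, Y=1, X=2) weight 1/108
  (Z=1, W=3, U=0, Y=0, X=0) weight 1/216
  (Z=1, W=3, U=0, Y=0, X=1) weight 1/432
  … 4 more
Group by U:
  weight(U=0) = 1/48
  weight(U=1) = 1/18
Total weight = 1/48 + 1/18 = 11/144
P(U=0 | obs) = 1/48 / 11/144 = 3/11
P(U=1 | obs) = 1/18 / 11/144 = 8/11
argmax = 1

argmax_v P(U = v | obs) = 1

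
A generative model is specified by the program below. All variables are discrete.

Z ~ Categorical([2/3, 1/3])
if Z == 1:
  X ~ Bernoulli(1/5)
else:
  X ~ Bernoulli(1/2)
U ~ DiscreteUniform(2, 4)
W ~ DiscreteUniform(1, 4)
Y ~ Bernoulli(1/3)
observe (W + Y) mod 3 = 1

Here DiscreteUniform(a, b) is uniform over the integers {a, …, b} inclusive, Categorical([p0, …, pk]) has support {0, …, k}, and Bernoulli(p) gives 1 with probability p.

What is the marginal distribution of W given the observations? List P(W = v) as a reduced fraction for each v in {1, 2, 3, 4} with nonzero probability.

Enumerate traces; 36 have nonzero weight after conditioning:
  (Z=0, X=0, U=2, W=1, Y=0) weight 1/54
  (Z=0, X=0, U=2, W=3, Y=1) weight 1/108
  (Z=0, X=0, U=2, W=4, Y=0) weight 1/54
  (Z=0, X=0, U=3, W=1, Y=0) weight 1/54
  (Z=0, X=0, U=3, W=3, Y=1) weight 1/108
  (Z=0, X=0, U=3, W=4, Y=0) weight 1/54
  (Z=0, X=0, U=4, W=1, Y=0) weight 1/54
  (Z=0, X=0, U=4, W=3, Y=1) weight 1/108
  … 28 more
Group by W:
  weight(W=1) = 1/6
  weight(W=3) = 1/12
  weight(W=4) = 1/6
Total weight = 1/6 + 1/12 + 1/6 = 5/12
P(W=1 | obs) = 1/6 / 5/12 = 2/5
P(W=3 | obs) = 1/12 / 5/12 = 1/5
P(W=4 | obs) = 1/6 / 5/12 = 2/5

P(W=1) = 2/5, P(W=3) = 1/5, P(W=4) = 2/5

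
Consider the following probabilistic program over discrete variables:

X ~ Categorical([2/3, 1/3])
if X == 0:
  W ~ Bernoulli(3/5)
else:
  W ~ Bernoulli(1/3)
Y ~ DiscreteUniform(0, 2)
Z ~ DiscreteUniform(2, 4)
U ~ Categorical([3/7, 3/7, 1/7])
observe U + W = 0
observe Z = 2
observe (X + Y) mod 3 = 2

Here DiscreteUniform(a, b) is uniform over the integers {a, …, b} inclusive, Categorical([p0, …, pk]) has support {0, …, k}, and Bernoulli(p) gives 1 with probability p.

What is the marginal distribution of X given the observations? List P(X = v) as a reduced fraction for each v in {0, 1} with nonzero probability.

P(X=0) = 6/11, P(X=1) = 5/11

Enumerate traces; 2 have nonzero weight after conditioning:
  (X=0, W=0, Y=2, Z=2, U=0) weight 4/315
  (X=1, W=0, Y=1, Z=2, U=0) weight 2/189
Group by X:
  weight(X=0) = 4/315
  weight(X=1) = 2/189
Total weight = 4/315 + 2/189 = 22/945
P(X=0 | obs) = 4/315 / 22/945 = 6/11
P(X=1 | obs) = 2/189 / 22/945 = 5/11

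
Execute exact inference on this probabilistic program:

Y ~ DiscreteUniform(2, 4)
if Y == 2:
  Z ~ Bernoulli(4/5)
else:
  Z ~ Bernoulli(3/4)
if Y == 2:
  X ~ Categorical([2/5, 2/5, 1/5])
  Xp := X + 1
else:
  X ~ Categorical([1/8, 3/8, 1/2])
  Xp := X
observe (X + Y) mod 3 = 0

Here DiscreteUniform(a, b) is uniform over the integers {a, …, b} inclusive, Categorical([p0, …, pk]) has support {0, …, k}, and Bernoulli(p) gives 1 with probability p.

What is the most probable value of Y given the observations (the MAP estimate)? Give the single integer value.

argmax_v P(Y = v | obs) = 4

Enumerate traces; 6 have nonzero weight after conditioning:
  (Y=2, Z=0, X=1) weight 2/75
  (Y=2, Z=1, X=1) weight 8/75
  (Y=3, Z=0, X=0) weight 1/96
  (Y=3, Z=1, X=0) weight 1/32
  (Y=4, Z=0, X=2) weight 1/24
  (Y=4, Z=1, X=2) weight 1/8
Group by Y:
  weight(Y=2) = 2/15
  weight(Y=3) = 1/24
  weight(Y=4) = 1/6
Total weight = 2/15 + 1/24 + 1/6 = 41/120
P(Y=2 | obs) = 2/15 / 41/120 = 16/41
P(Y=3 | obs) = 1/24 / 41/120 = 5/41
P(Y=4 | obs) = 1/6 / 41/120 = 20/41
argmax = 4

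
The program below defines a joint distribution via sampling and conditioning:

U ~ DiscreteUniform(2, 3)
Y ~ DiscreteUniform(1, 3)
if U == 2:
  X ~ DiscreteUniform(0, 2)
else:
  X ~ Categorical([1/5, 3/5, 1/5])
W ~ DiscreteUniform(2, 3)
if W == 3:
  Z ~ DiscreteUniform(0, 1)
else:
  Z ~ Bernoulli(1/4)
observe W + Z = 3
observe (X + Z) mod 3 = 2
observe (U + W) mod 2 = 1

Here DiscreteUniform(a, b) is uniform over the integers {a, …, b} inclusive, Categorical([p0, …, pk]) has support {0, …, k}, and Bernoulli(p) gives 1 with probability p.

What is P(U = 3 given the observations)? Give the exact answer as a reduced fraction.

P(U = 3 | obs) = 9/19

Enumerate traces; 6 have nonzero weight after conditioning:
  (U=2, Y=1, X=2, W=3, Z=0) weight 1/72
  (U=2, Y=2, X=2, W=3, Z=0) weight 1/72
  (U=2, Y=3, X=2, W=3, Z=0) weight 1/72
  (U=3, Y=1, X=1, W=2, Z=1) weight 1/80
  (U=3, Y=2, X=1, W=2, Z=1) weight 1/80
  (U=3, Y=3, X=1, W=2, Z=1) weight 1/80
Group by U:
  weight(U=2) = 1/24
  weight(U=3) = 3/80
Total weight = 1/24 + 3/80 = 19/240
P(U=2 | obs) = 1/24 / 19/240 = 10/19
P(U=3 | obs) = 3/80 / 19/240 = 9/19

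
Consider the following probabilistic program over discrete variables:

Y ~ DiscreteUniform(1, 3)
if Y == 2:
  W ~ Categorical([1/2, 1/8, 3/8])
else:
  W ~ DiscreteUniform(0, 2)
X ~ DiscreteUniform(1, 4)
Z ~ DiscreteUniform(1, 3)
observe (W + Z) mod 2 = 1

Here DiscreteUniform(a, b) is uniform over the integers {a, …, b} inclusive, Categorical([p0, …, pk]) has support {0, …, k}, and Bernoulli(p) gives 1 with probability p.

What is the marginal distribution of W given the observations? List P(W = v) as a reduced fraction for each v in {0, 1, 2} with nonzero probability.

Enumerate traces; 60 have nonzero weight after conditioning:
  (Y=1, W=0, X=1, Z=1) weight 1/108
  (Y=1, W=0, X=1, Z=3) weight 1/108
  (Y=1, W=0, X=2, Z=1) weight 1/108
  (Y=1, W=0, X=2, Z=3) weight 1/108
  (Y=1, W=0, X=3, Z=1) weight 1/108
  (Y=1, W=0, X=3, Z=3) weight 1/108
  (Y=1, W=0, X=4, Z=1) weight 1/108
  (Y=1, W=0, X=4, Z=3) weight 1/108
  (Y=1, W=1, X=1, Z=2) weight 1/108
  (Y=1, W=2, X=1, Z=1) weight 1/108
  … 50 more
Group by W:
  weight(W=0) = 7/27
  weight(W=1) = 19/216
  weight(W=2) = 25/108
Total weight = 7/27 + 19/216 + 25/108 = 125/216
P(W=0 | obs) = 7/27 / 125/216 = 56/125
P(W=1 | obs) = 19/216 / 125/216 = 19/125
P(W=2 | obs) = 25/108 / 125/216 = 2/5

P(W=0) = 56/125, P(W=1) = 19/125, P(W=2) = 2/5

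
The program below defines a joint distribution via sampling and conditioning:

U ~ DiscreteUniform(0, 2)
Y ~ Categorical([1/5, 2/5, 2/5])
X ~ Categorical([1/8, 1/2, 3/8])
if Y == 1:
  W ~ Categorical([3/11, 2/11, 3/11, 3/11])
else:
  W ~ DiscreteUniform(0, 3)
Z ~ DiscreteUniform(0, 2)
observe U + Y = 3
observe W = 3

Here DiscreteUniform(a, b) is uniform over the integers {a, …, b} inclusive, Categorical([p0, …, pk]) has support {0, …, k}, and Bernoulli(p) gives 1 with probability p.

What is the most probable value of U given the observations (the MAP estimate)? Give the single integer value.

Enumerate traces; 18 have nonzero weight after conditioning:
  (U=1, Y=2, X=0, W=3, Z=0) weight 1/720
  (U=1, Y=2, X=0, W=3, Z=1) weight 1/720
  (U=1, Y=2, X=0, W=3, Z=2) weight 1/720
  (U=1, Y=2, X=1, W=3, Z=0) weight 1/180
  (U=1, Y=2, X=1, W=3, Z=1) weight 1/180
  (U=1, Y=2, X=1, W=3, Z=2) weight 1/180
  (U=1, Y=2, X=2, W=3, Z=0) weight 1/240
  (U=1, Y=2, X=2, W=3, Z=1) weight 1/240
  (U=2, Y=1, X=0, W=3, Z=0) weight 1/660
  … 9 more
Group by U:
  weight(U=1) = 1/30
  weight(U=2) = 2/55
Total weight = 1/30 + 2/55 = 23/330
P(U=1 | obs) = 1/30 / 23/330 = 11/23
P(U=2 | obs) = 2/55 / 23/330 = 12/23
argmax = 2

argmax_v P(U = v | obs) = 2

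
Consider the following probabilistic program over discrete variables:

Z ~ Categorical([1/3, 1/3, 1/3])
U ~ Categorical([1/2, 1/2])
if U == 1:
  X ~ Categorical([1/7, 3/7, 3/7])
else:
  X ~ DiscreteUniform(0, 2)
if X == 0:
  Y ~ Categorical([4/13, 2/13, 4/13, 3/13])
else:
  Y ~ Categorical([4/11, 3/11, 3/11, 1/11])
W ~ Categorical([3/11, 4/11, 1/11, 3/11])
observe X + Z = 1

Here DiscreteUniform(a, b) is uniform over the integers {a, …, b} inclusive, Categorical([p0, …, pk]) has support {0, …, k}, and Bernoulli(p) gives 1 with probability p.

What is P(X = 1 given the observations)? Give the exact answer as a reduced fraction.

P(X = 1 | obs) = 8/13

Enumerate traces; 64 have nonzero weight after conditioning:
  (Z=0, U=0, X=1, Y=0, W=0) weight 2/363
  (Z=0, U=0, X=1, Y=0, W=1) weight 8/1089
  (Z=0, U=0, X=1, Y=0, W=2) weight 2/1089
  (Z=0, U=0, X=1, Y=0, W=3) weight 2/363
  (Z=0, U=0, X=1, Y=1, W=0) weight 1/242
  (Z=0, U=0, X=1, Y=1, W=1) weight 2/363
  (Z=0, U=0, X=1, Y=1, W=2) weight 1/726
  (Z=0, U=0, X=1, Y=1, W=3) weight 1/242
  (Z=1, U=0, X=0, Y=0, W=0) weight 2/429
  … 55 more
Group by X:
  weight(X=0) = 5/63
  weight(X=1) = 8/63
Total weight = 5/63 + 8/63 = 13/63
P(X=0 | obs) = 5/63 / 13/63 = 5/13
P(X=1 | obs) = 8/63 / 13/63 = 8/13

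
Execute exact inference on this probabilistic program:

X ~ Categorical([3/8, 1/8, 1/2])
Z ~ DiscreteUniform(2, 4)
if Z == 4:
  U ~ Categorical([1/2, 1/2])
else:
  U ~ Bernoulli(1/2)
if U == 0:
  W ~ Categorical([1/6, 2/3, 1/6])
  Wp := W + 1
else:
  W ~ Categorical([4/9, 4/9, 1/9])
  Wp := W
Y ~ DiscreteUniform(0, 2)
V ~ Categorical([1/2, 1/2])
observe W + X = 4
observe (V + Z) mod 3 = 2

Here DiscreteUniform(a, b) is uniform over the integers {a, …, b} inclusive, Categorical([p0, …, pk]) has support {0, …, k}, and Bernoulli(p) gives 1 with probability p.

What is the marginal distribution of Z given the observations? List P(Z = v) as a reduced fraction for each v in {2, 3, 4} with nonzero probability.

P(Z=2) = 1/2, P(Z=4) = 1/2

Enumerate traces; 12 have nonzero weight after conditioning:
  (X=2, Z=2, U=0, W=2, Y=0, V=0) weight 1/432
  (X=2, Z=2, U=0, W=2, Y=1, V=0) weight 1/432
  (X=2, Z=2, U=0, W=2, Y=2, V=0) weight 1/432
  (X=2, Z=2, U=1, W=2, Y=0, V=0) weight 1/648
  (X=2, Z=2, U=1, W=2, Y=1, V=0) weight 1/648
  (X=2, Z=2, U=1, W=2, Y=2, V=0) weight 1/648
  (X=2, Z=4, U=0, W=2, Y=0, V=1) weight 1/432
  (X=2, Z=4, U=0, W=2, Y=1, V=1) weight 1/432
  … 4 more
Group by Z:
  weight(Z=2) = 5/432
  weight(Z=4) = 5/432
Total weight = 5/432 + 5/432 = 5/216
P(Z=2 | obs) = 5/432 / 5/216 = 1/2
P(Z=4 | obs) = 5/432 / 5/216 = 1/2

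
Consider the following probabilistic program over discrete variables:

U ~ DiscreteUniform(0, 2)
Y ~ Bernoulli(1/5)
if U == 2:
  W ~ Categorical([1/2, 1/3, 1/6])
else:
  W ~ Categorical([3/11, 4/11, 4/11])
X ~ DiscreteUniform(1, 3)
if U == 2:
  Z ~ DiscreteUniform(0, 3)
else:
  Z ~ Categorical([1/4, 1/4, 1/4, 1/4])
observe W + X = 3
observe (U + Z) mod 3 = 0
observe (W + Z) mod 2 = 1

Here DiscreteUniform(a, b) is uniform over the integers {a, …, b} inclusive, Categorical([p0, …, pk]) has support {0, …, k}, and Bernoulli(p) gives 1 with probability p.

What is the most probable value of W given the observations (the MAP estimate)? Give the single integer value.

Enumerate traces; 12 have nonzero weight after conditioning:
  (U=0, Y=0, W=0, X=3, Z=3) weight 1/165
  (U=0, Y=0, W=1, X=2, Z=0) weight 4/495
  (U=0, Y=0, W=2, X=1, Z=3) weight 4/495
  (U=0, Y=1, W=0, X=3, Z=3) weight 1/660
  (U=0, Y=1, W=1, X=2, Z=0) weight 1/495
  (U=0, Y=1, W=2, X=1, Z=3) weight 1/495
  (U=1, Y=0, W=1, X=2, Z=2) weight 4/495
  (U=1, Y=1, W=1, X=2, Z=2) weight 1/495
  … 4 more
Group by W:
  weight(W=0) = 17/792
  weight(W=1) = 2/99
  weight(W=2) = 35/2376
Total weight = 17/792 + 2/99 + 35/2376 = 67/1188
P(W=0 | obs) = 17/792 / 67/1188 = 51/134
P(W=1 | obs) = 2/99 / 67/1188 = 24/67
P(W=2 | obs) = 35/2376 / 67/1188 = 35/134
argmax = 0

argmax_v P(W = v | obs) = 0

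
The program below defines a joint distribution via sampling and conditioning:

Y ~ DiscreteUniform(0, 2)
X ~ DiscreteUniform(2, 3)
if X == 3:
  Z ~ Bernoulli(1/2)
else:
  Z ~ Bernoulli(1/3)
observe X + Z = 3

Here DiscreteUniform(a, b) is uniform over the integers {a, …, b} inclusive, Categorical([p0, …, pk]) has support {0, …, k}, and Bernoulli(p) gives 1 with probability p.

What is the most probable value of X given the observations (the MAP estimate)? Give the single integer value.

Enumerate traces; 6 have nonzero weight after conditioning:
  (Y=0, X=2, Z=1) weight 1/18
  (Y=0, X=3, Z=0) weight 1/12
  (Y=1, X=2, Z=1) weight 1/18
  (Y=1, X=3, Z=0) weight 1/12
  (Y=2, X=2, Z=1) weight 1/18
  (Y=2, X=3, Z=0) weight 1/12
Group by X:
  weight(X=2) = 1/6
  weight(X=3) = 1/4
Total weight = 1/6 + 1/4 = 5/12
P(X=2 | obs) = 1/6 / 5/12 = 2/5
P(X=3 | obs) = 1/4 / 5/12 = 3/5
argmax = 3

argmax_v P(X = v | obs) = 3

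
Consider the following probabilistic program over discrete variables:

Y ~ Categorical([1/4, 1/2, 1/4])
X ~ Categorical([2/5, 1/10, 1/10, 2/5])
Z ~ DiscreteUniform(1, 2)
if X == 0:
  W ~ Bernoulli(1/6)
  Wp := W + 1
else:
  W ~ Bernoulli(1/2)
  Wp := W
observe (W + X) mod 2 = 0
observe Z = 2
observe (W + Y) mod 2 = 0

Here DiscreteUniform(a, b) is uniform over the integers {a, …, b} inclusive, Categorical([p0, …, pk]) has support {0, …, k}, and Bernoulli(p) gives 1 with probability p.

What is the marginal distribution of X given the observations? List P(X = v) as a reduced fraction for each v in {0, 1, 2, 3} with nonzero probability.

P(X=0) = 10/19, P(X=1) = 3/38, P(X=2) = 3/38, P(X=3) = 6/19

Enumerate traces; 6 have nonzero weight after conditioning:
  (Y=0, X=0, Z=2, W=0) weight 1/24
  (Y=0, X=2, Z=2, W=0) weight 1/160
  (Y=1, X=1, Z=2, W=1) weight 1/80
  (Y=1, X=3, Z=2, W=1) weight 1/20
  (Y=2, X=0, Z=2, W=0) weight 1/24
  (Y=2, X=2, Z=2, W=0) weight 1/160
Group by X:
  weight(X=0) = 1/12
  weight(X=1) = 1/80
  weight(X=2) = 1/80
  weight(X=3) = 1/20
Total weight = 1/12 + 1/80 + 1/80 + 1/20 = 19/120
P(X=0 | obs) = 1/12 / 19/120 = 10/19
P(X=1 | obs) = 1/80 / 19/120 = 3/38
P(X=2 | obs) = 1/80 / 19/120 = 3/38
P(X=3 | obs) = 1/20 / 19/120 = 6/19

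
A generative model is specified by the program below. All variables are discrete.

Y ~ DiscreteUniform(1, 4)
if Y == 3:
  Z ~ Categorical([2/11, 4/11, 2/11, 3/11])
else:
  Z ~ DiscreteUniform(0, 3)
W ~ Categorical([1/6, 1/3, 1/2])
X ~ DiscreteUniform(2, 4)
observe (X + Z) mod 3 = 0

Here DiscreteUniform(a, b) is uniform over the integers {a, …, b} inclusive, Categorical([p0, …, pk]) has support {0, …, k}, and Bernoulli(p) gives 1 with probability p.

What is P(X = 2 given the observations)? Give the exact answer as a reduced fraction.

Enumerate traces; 48 have nonzero weight after conditioning:
  (Y=1, Z=0, W=0, X=3) weight 1/288
  (Y=1, Z=0, W=1, X=3) weight 1/144
  (Y=1, Z=0, W=2, X=3) weight 1/96
  (Y=1, Z=1, W=0, X=2) weight 1/288
  (Y=1, Z=1, W=1, X=2) weight 1/144
  (Y=1, Z=1, W=2, X=2) weight 1/96
  (Y=1, Z=2, W=0, X=4) weight 1/288
  (Y=1, Z=2, W=1, X=4) weight 1/144
  … 40 more
Group by X:
  weight(X=2) = 49/528
  weight(X=3) = 43/264
  weight(X=4) = 41/528
Total weight = 49/528 + 43/264 + 41/528 = 1/3
P(X=2 | obs) = 49/528 / 1/3 = 49/176
P(X=3 | obs) = 43/264 / 1/3 = 43/88
P(X=4 | obs) = 41/528 / 1/3 = 41/176

P(X = 2 | obs) = 49/176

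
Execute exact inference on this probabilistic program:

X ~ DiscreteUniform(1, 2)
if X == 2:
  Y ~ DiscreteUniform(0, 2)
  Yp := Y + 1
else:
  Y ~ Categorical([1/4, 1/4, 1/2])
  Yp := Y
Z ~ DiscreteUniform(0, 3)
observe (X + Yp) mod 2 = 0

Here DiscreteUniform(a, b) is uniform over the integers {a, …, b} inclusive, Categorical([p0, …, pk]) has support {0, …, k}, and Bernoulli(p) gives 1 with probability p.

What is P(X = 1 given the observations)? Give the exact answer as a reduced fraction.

P(X = 1 | obs) = 3/7

Enumerate traces; 8 have nonzero weight after conditioning:
  (X=1, Y=1, Z=0) weight 1/32
  (X=1, Y=1, Z=1) weight 1/32
  (X=1, Y=1, Z=2) weight 1/32
  (X=1, Y=1, Z=3) weight 1/32
  (X=2, Y=1, Z=0) weight 1/24
  (X=2, Y=1, Z=1) weight 1/24
  (X=2, Y=1, Z=2) weight 1/24
  (X=2, Y=1, Z=3) weight 1/24
Group by X:
  weight(X=1) = 1/8
  weight(X=2) = 1/6
Total weight = 1/8 + 1/6 = 7/24
P(X=1 | obs) = 1/8 / 7/24 = 3/7
P(X=2 | obs) = 1/6 / 7/24 = 4/7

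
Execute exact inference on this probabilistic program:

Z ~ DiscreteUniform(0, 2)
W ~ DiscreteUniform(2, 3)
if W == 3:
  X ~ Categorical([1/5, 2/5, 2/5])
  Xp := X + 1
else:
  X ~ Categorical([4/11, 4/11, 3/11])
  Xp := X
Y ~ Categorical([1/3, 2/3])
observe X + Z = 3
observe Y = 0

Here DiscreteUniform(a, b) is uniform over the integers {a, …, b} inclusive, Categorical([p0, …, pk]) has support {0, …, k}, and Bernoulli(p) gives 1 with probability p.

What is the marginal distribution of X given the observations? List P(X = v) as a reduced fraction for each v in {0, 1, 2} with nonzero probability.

P(X=1) = 42/79, P(X=2) = 37/79

Enumerate traces; 4 have nonzero weight after conditioning:
  (Z=1, W=2, X=2, Y=0) weight 1/66
  (Z=1, W=3, X=2, Y=0) weight 1/45
  (Z=2, W=2, X=1, Y=0) weight 2/99
  (Z=2, W=3, X=1, Y=0) weight 1/45
Group by X:
  weight(X=1) = 7/165
  weight(X=2) = 37/990
Total weight = 7/165 + 37/990 = 79/990
P(X=1 | obs) = 7/165 / 79/990 = 42/79
P(X=2 | obs) = 37/990 / 79/990 = 37/79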